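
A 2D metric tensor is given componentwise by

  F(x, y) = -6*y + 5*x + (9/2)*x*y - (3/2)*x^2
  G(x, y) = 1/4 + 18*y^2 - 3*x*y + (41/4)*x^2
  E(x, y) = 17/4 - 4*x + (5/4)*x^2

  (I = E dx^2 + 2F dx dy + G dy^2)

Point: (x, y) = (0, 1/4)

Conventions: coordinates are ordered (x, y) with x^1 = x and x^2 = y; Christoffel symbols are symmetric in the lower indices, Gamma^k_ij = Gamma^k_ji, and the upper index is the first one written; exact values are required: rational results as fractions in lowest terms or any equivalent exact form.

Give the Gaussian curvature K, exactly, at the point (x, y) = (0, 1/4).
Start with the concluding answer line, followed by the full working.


Answer: K = -89596/13225

E = 17/4, F = -3/2, G = 11/8, EG - F^2 = 115/32 at the point
E_x = -4, E_y = 0, F_x = 49/8, F_y = -6, G_x = -3/4, G_y = 9
E_yy = 0, F_xy = 9/2, G_xx = 41/2
Brioschi: K = (det M1 - det M2) / (EG - F^2)^2 with the standard first/second-derivative matrices M1, M2.
M1 = [[-E_yy/2 + F_xy - G_xx/2, E_x/2, F_x - E_y/2], [F_y - G_x/2, E, F], [G_y/2, F, G]] = [[-23/4, -2, 49/8], [-45/8, 17/4, -3/2], [9/2, -3/2, 11/8]]; det M1 = -2819/32
M2 = [[0, E_y/2, G_x/2], [E_y/2, E, F], [G_x/2, F, G]] = [[0, 0, -3/8], [0, 17/4, -3/2], [-3/8, -3/2, 11/8]]; det M2 = -153/256
det M1 - det M2 = -22399/256; K = -22399/256 / (115/32)^2 = -89596/13225


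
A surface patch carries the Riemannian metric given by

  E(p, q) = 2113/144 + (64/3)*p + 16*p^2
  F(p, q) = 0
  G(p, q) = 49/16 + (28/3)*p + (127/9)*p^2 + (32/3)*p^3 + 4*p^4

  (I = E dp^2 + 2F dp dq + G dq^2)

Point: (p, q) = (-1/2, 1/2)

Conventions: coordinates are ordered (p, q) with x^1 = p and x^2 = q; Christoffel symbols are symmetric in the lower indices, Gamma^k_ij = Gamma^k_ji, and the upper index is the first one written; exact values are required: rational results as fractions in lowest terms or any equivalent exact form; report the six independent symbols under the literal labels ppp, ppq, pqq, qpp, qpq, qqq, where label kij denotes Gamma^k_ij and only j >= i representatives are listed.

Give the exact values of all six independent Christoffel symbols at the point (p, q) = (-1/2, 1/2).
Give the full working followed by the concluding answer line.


E = 1153/144, F = 0, G = 121/144 at the point
E_p = 16/3, E_q = 0, F_p = 0, F_q = 0, G_p = 11/9, G_q = 0
EG - F^2 = 139513/20736;  g^inv = (20736/139513) * [[121/144, 0], [0, 1153/144]]
first-kind symbols [ij,l] = (1/2)(d_i g_jl + d_j g_il - d_l g_ij): [pp,p] = E_p/2 = 8/3, [pp,q] = F_p - E_q/2 = 0, [pq,p] = E_q/2 = 0, [pq,q] = G_p/2 = 11/18, [qq,p] = F_q - G_p/2 = -11/18, [qq,q] = G_q/2 = 0
Gamma^p_ij = (G*[ij,p] - F*[ij,q])/(EG - F^2), Gamma^q_ij = (E*[ij,q] - F*[ij,p])/(EG - F^2)

Answer: Gamma_ppp = 384/1153, Gamma_ppq = 0, Gamma_pqq = -88/1153, Gamma_qpp = 0, Gamma_qpq = 8/11, Gamma_qqq = 0


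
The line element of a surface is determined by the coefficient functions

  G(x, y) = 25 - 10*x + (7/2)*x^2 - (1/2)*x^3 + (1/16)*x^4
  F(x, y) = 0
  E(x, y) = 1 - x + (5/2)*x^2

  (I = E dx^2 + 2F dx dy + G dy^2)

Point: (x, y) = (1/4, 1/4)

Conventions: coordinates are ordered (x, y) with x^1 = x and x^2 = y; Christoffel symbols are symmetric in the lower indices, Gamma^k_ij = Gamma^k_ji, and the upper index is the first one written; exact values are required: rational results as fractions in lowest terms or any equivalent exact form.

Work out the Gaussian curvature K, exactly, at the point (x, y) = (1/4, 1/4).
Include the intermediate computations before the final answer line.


E = 29/32, F = 0, G = 93025/4096, EG - F^2 = 2697725/131072 at the point
E_x = 1/4, E_y = 0, F_x = 0, F_y = 0, G_x = -2135/256, G_y = 0
E_yy = 0, F_xy = 0, G_xx = 403/64
Compute both Brioschi determinants and normalise by (EG - F^2)^2.
M1 = [[-E_yy/2 + F_xy - G_xx/2, E_x/2, F_x - E_y/2], [F_y - G_x/2, E, F], [G_y/2, F, G]] = [[-403/128, 1/8, 0], [2135/512, 29/32, 0], [0, 0, 93025/4096]]; det M1 = -642895775/8388608
M2 = [[0, E_y/2, G_x/2], [E_y/2, E, F], [G_x/2, F, G]] = [[0, 0, -2135/512], [0, 29/32, 0], [-2135/512, 0, 93025/4096]]; det M2 = -132188525/8388608
det M1 - det M2 = -255353625/4194304; K = -255353625/4194304 / (2697725/131072)^2 = -36864/256505

Answer: K = -36864/256505


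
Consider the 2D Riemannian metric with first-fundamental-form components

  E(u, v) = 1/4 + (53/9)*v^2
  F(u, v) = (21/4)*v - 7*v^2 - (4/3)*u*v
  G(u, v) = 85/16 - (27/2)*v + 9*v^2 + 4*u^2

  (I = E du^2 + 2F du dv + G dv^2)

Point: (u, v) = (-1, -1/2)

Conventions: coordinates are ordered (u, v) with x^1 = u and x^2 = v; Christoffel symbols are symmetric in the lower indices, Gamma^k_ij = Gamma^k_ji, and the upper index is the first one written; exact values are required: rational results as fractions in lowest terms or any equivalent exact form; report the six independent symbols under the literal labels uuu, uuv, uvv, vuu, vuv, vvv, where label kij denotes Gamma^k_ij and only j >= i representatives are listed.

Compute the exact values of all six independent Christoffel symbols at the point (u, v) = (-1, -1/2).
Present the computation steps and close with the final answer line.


E = 31/18, F = -121/24, G = 293/16 at the point
E_u = 0, E_v = -53/9, F_u = 2/3, F_v = 163/12, G_u = -8, G_v = -45/2
EG - F^2 = 1175/192;  g^inv = (192/1175) * [[293/16, 121/24], [121/24, 31/18]]
first-kind symbols [ij,l] = (1/2)(d_i g_jl + d_j g_il - d_l g_ij): [uu,u] = E_u/2 = 0, [uu,v] = F_u - E_v/2 = 65/18, [uv,u] = E_v/2 = -53/18, [uv,v] = G_u/2 = -4, [vv,u] = F_v - G_u/2 = 211/12, [vv,v] = G_v/2 = -45/4
Gamma^u_ij = (G*[ij,u] - F*[ij,v])/(EG - F^2), Gamma^v_ij = (E*[ij,v] - F*[ij,u])/(EG - F^2)

Answer: Gamma_uuu = 6292/2115, Gamma_uuv = -42674/3525, Gamma_uvv = 50933/1175, Gamma_vuu = 6448/6345, Gamma_vuv = -37556/10575, Gamma_vvv = 39902/3525


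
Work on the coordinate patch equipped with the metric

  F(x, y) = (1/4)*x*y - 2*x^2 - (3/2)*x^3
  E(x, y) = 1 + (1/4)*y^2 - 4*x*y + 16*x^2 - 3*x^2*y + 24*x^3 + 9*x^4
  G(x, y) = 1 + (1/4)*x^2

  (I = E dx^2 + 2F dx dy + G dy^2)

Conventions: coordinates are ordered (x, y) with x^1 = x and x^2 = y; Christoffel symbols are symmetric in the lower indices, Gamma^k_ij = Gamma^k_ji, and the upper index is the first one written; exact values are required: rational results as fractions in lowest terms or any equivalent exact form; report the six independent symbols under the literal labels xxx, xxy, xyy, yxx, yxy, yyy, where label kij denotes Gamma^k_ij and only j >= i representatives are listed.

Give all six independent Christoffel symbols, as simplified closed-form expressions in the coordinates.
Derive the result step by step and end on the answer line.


E = 1 + (1/4)*y^2 - 4*x*y + 16*x^2 - 3*x^2*y + 24*x^3 + 9*x^4; F = (1/4)*x*y - 2*x^2 - (3/2)*x^3; G = 1 + (1/4)*x^2
Gamma^k_ij = (1/2) g^{kl} (d_i g_jl + d_j g_il - d_l g_ij), with g^inv = (1/(EG-F^2)) [[G, -F], [-F, E]]
first partials: E_x = -4*y + 32*x - 6*x*y + 72*x^2 + 36*x^3, E_y = (1/2)*y - 4*x - 3*x^2, F_x = (1/4)*y - 4*x - (9/2)*x^2, F_y = (1/4)*x, G_x = (1/2)*x, G_y = 0
D = EG - F^2 = 1 + (1/4)*y^2 - 4*x*y + (65/4)*x^2 - 3*x^2*y + 24*x^3 + 9*x^4
expanded: Gamma^x_xx = (G E_x - 2F F_x + F E_y)/(2D), Gamma^x_xy = (G E_y - F G_x)/(2D), Gamma^x_yy = (2G F_y - G G_x - F G_y)/(2D), Gamma^y_xx = (2E F_x - E E_y - F E_x)/(2D), Gamma^y_xy = (E G_x - F E_y)/(2D), Gamma^y_yy = (E G_y - 2F F_y + F G_x)/(2D); substitute and cancel common factors

Answer: Gamma_xxx = (72*x^3 + 144*x^2 - 12*x*y + 64*x - 8*y)/(36*x^4 + 96*x^3 - 12*x^2*y + 65*x^2 - 16*x*y + y^2 + 4), Gamma_xxy = (-6*x^2 - 8*x + y)/(36*x^4 + 96*x^3 - 12*x^2*y + 65*x^2 - 16*x*y + y^2 + 4), Gamma_xyy = 0, Gamma_yxx = (-12*x^2 - 8*x)/(36*x^4 + 96*x^3 - 12*x^2*y + 65*x^2 - 16*x*y + y^2 + 4), Gamma_yxy = x/(36*x^4 + 96*x^3 - 12*x^2*y + 65*x^2 - 16*x*y + y^2 + 4), Gamma_yyy = 0


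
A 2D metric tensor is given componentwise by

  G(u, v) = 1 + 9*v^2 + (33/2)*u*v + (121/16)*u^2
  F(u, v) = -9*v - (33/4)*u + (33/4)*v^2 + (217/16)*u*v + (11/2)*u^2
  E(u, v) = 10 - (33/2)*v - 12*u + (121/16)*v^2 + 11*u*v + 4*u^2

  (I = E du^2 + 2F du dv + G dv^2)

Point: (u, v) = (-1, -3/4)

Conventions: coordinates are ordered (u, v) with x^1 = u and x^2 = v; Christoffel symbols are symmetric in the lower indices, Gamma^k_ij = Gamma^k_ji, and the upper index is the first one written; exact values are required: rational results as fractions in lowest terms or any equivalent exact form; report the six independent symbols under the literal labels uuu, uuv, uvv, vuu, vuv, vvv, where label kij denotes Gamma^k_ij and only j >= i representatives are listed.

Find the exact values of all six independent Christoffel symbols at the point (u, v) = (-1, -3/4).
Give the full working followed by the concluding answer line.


E = 13025/256, F = 565/16, G = 26 at the point
E_u = -113/4, E_v = -1243/32, F_u = -1883/64, F_v = -559/16, G_u = -55/2, G_v = -30
EG - F^2 = 19425/256;  g^inv = (256/19425) * [[26, -565/16], [-565/16, 13025/256]]
first-kind symbols [ij,l] = (1/2)(d_i g_jl + d_j g_il - d_l g_ij): [uu,u] = E_u/2 = -113/8, [uu,v] = F_u - E_v/2 = -10, [uv,u] = E_v/2 = -1243/64, [uv,v] = G_u/2 = -55/4, [vv,u] = F_v - G_u/2 = -339/16, [vv,v] = G_v/2 = -15
Gamma^u_ij = (G*[ij,u] - F*[ij,v])/(EG - F^2), Gamma^v_ij = (E*[ij,v] - F*[ij,u])/(EG - F^2)

Answer: Gamma_uuu = -3616/19425, Gamma_uuv = -4972/19425, Gamma_uvv = -1808/6475, Gamma_vuu = -512/3885, Gamma_vuv = -704/3885, Gamma_vvv = -256/1295


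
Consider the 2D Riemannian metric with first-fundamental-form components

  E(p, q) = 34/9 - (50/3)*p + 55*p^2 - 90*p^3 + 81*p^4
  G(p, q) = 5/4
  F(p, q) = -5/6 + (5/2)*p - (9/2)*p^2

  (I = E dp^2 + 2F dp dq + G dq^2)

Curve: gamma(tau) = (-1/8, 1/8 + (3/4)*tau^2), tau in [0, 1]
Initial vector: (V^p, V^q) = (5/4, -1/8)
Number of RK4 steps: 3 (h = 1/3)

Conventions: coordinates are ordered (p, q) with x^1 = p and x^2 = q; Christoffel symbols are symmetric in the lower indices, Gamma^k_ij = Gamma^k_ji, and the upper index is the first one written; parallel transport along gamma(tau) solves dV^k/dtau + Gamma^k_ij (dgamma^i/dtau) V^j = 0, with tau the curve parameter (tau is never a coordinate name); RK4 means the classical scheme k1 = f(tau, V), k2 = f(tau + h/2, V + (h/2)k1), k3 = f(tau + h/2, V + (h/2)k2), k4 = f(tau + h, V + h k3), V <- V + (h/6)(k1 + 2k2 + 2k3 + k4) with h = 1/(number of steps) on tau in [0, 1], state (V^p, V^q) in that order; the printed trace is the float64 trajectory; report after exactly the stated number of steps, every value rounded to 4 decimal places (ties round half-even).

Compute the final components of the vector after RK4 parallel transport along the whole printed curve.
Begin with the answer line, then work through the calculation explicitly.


Answer: V^p = 1.2500, V^q = -0.1250

gamma'(tau) = (0, (3/2)*tau); f(tau, V)^k = -Gamma^k_ij(gamma(tau)) gamma'^i(tau) V^j; h = 1/3; intermediate values shown to 6 dp
curve data and Christoffel symbols at the stage parameters:
  tau = 0.000000: gamma = (-0.125000, 0.125000), gamma' = (0.000000, 0.000000); Gamma_ppp = -2.460788, Gamma_ppq = 0.000000, Gamma_pqq = 0.000000, Gamma_qpp = 0.505858, Gamma_qpq = 0.000000, Gamma_qqq = 0.000000
  tau = 0.166667: gamma = (-0.125000, 0.145833), gamma' = (0.000000, 0.250000); Gamma_ppp = -2.460788, Gamma_ppq = 0.000000, Gamma_pqq = 0.000000, Gamma_qpp = 0.505858, Gamma_qpq = 0.000000, Gamma_qqq = 0.000000
  tau = 0.333333: gamma = (-0.125000, 0.208333), gamma' = (0.000000, 0.500000); Gamma_ppp = -2.460788, Gamma_ppq = 0.000000, Gamma_pqq = 0.000000, Gamma_qpp = 0.505858, Gamma_qpq = 0.000000, Gamma_qqq = 0.000000
  tau = 0.500000: gamma = (-0.125000, 0.312500), gamma' = (0.000000, 0.750000); Gamma_ppp = -2.460788, Gamma_ppq = 0.000000, Gamma_pqq = 0.000000, Gamma_qpp = 0.505858, Gamma_qpq = 0.000000, Gamma_qqq = 0.000000
  tau = 0.666667: gamma = (-0.125000, 0.458333), gamma' = (0.000000, 1.000000); Gamma_ppp = -2.460788, Gamma_ppq = 0.000000, Gamma_pqq = 0.000000, Gamma_qpp = 0.505858, Gamma_qpq = 0.000000, Gamma_qqq = 0.000000
  tau = 0.833333: gamma = (-0.125000, 0.645833), gamma' = (0.000000, 1.250000); Gamma_ppp = -2.460788, Gamma_ppq = 0.000000, Gamma_pqq = 0.000000, Gamma_qpp = 0.505858, Gamma_qpq = 0.000000, Gamma_qqq = 0.000000
  tau = 1.000000: gamma = (-0.125000, 0.875000), gamma' = (0.000000, 1.500000); Gamma_ppp = -2.460788, Gamma_ppq = 0.000000, Gamma_pqq = 0.000000, Gamma_qpp = 0.505858, Gamma_qpq = 0.000000, Gamma_qqq = 0.000000
step 0: V^p = 1.2500, V^q = -0.1250
step 1: k1 = (0.000000, 0.000000), k2 = (0.000000, 0.000000), k3 = (0.000000, 0.000000), k4 = (0.000000, 0.000000); V <- V + (h/6)(k1 + 2k2 + 2k3 + k4): V^p = 1.2500, V^q = -0.1250
step 2: k1 = (0.000000, 0.000000), k2 = (0.000000, 0.000000), k3 = (0.000000, 0.000000), k4 = (0.000000, 0.000000); V <- V + (h/6)(k1 + 2k2 + 2k3 + k4): V^p = 1.2500, V^q = -0.1250
step 3: k1 = (0.000000, 0.000000), k2 = (0.000000, 0.000000), k3 = (0.000000, 0.000000), k4 = (0.000000, 0.000000); V <- V + (h/6)(k1 + 2k2 + 2k3 + k4): V^p = 1.2500, V^q = -0.1250


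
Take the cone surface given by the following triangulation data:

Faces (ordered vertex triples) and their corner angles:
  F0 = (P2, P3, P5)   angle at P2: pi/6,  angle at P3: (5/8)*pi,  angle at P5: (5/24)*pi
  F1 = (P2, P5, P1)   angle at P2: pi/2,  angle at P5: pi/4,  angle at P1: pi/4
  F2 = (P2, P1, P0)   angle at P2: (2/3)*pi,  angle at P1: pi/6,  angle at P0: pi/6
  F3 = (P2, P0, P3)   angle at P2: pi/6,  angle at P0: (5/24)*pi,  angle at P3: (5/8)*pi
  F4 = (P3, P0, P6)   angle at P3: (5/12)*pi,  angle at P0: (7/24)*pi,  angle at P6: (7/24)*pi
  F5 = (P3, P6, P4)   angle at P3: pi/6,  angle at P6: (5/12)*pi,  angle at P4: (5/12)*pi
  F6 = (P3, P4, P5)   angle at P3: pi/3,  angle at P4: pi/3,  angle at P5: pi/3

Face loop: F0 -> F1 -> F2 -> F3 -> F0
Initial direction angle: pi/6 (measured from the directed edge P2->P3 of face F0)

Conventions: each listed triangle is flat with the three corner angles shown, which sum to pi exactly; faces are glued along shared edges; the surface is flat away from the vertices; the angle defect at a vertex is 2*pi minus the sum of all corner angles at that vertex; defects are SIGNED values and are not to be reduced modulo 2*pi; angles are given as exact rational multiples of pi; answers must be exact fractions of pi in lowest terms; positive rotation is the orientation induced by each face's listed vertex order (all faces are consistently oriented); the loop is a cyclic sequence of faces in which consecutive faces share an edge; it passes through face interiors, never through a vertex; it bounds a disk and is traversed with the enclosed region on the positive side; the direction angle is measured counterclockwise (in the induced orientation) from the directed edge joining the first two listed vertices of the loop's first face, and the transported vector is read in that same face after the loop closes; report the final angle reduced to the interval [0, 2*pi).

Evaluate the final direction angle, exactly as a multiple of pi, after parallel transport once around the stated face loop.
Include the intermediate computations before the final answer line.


enclosed vertex P2: corner angles sum to (3/2)*pi, defect = 2*pi - (3/2)*pi = pi/2
adding the enclosed defects to the starting angle (mod 2*pi, induced orientation) gives the holonomy
final angle = pi/6 + pi/2 = (2/3)*pi (mod 2*pi)

Answer: final direction angle = (2/3)*pi


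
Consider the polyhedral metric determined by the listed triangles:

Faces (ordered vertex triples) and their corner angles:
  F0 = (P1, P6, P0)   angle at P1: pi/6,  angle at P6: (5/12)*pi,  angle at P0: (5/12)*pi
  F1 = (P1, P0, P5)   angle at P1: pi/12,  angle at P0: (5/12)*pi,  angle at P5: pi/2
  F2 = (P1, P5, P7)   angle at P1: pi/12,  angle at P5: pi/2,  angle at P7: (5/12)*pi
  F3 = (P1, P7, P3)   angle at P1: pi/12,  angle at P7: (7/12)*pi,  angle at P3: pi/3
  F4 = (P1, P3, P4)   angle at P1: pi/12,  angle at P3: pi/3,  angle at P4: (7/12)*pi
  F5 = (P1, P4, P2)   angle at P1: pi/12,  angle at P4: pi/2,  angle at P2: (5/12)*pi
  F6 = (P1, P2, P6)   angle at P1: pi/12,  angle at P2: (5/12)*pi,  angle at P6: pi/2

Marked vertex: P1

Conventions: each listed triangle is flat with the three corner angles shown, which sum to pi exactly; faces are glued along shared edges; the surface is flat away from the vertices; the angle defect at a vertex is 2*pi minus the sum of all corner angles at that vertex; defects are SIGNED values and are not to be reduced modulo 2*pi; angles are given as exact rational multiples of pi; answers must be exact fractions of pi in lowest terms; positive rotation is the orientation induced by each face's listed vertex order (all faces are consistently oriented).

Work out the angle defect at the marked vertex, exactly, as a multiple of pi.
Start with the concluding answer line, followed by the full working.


Answer: defect(P1) = (4/3)*pi

Sum of corner angles at P1: (2/3)*pi
defect = 2*pi - (2/3)*pi


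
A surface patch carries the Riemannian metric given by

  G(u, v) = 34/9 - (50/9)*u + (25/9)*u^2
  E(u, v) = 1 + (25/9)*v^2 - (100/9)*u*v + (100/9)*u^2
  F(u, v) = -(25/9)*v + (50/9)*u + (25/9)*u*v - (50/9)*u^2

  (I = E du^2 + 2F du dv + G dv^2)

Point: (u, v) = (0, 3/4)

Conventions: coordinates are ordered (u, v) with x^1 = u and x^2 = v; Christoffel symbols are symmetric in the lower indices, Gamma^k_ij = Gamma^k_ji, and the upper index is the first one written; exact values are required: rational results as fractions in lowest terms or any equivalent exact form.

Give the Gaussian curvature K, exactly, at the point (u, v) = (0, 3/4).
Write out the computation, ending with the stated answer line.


E = 41/16, F = -25/12, G = 34/9, EG - F^2 = 769/144 at the point
E_u = -25/3, E_v = 25/6, F_u = 275/36, F_v = -25/9, G_u = -50/9, G_v = 0
E_vv = 50/9, F_uv = 25/9, G_uu = 50/9
K follows from Brioschi's formula, (det M1 - det M2)/(EG - F^2)^2.
M1 = [[-E_vv/2 + F_uv - G_uu/2, E_u/2, F_u - E_v/2], [F_v - G_u/2, E, F], [G_v/2, F, G]] = [[-25/9, -25/6, 50/9], [0, 41/16, -25/12], [0, -25/12, 34/9]]; det M1 = -19225/1296
M2 = [[0, E_v/2, G_u/2], [E_v/2, E, F], [G_u/2, F, G]] = [[0, 25/12, -25/9], [25/12, 41/16, -25/12], [-25/9, -25/12, 34/9]]; det M2 = -15625/1296
det M1 - det M2 = -25/9; K = -25/9 / (769/144)^2 = -57600/591361

Answer: K = -57600/591361


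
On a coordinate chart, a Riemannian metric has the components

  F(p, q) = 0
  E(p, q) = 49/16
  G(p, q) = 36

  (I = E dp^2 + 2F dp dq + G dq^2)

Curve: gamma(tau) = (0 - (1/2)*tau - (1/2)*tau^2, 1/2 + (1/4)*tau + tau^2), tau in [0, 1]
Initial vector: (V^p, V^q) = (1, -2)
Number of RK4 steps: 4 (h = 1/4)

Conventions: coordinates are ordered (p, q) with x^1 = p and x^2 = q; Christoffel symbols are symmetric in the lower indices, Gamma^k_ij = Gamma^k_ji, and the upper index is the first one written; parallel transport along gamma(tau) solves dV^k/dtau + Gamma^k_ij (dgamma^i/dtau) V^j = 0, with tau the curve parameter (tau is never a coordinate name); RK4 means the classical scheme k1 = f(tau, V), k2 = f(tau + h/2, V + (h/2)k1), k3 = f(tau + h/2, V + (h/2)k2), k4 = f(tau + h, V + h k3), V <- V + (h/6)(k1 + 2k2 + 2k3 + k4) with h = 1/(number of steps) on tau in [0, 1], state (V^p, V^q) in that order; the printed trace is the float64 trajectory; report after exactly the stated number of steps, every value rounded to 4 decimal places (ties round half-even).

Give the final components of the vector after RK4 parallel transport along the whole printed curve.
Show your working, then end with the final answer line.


gamma'(tau) = (-1/2 - tau, 1/4 + 2*tau); f(tau, V)^k = -Gamma^k_ij(gamma(tau)) gamma'^i(tau) V^j; h = 1/4; intermediate values shown to 6 dp
curve data and Christoffel symbols at the stage parameters:
  tau = 0.000000: gamma = (0.000000, 0.500000), gamma' = (-0.500000, 0.250000); Gamma_ppp = 0.000000, Gamma_ppq = 0.000000, Gamma_pqq = 0.000000, Gamma_qpp = 0.000000, Gamma_qpq = 0.000000, Gamma_qqq = 0.000000
  tau = 0.125000: gamma = (-0.070312, 0.546875), gamma' = (-0.625000, 0.500000); Gamma_ppp = 0.000000, Gamma_ppq = 0.000000, Gamma_pqq = 0.000000, Gamma_qpp = 0.000000, Gamma_qpq = 0.000000, Gamma_qqq = 0.000000
  tau = 0.250000: gamma = (-0.156250, 0.625000), gamma' = (-0.750000, 0.750000); Gamma_ppp = 0.000000, Gamma_ppq = 0.000000, Gamma_pqq = 0.000000, Gamma_qpp = 0.000000, Gamma_qpq = 0.000000, Gamma_qqq = 0.000000
  tau = 0.375000: gamma = (-0.257812, 0.734375), gamma' = (-0.875000, 1.000000); Gamma_ppp = 0.000000, Gamma_ppq = 0.000000, Gamma_pqq = 0.000000, Gamma_qpp = 0.000000, Gamma_qpq = 0.000000, Gamma_qqq = 0.000000
  tau = 0.500000: gamma = (-0.375000, 0.875000), gamma' = (-1.000000, 1.250000); Gamma_ppp = 0.000000, Gamma_ppq = 0.000000, Gamma_pqq = 0.000000, Gamma_qpp = 0.000000, Gamma_qpq = 0.000000, Gamma_qqq = 0.000000
  tau = 0.625000: gamma = (-0.507812, 1.046875), gamma' = (-1.125000, 1.500000); Gamma_ppp = 0.000000, Gamma_ppq = 0.000000, Gamma_pqq = 0.000000, Gamma_qpp = 0.000000, Gamma_qpq = 0.000000, Gamma_qqq = 0.000000
  tau = 0.750000: gamma = (-0.656250, 1.250000), gamma' = (-1.250000, 1.750000); Gamma_ppp = 0.000000, Gamma_ppq = 0.000000, Gamma_pqq = 0.000000, Gamma_qpp = 0.000000, Gamma_qpq = 0.000000, Gamma_qqq = 0.000000
  tau = 0.875000: gamma = (-0.820312, 1.484375), gamma' = (-1.375000, 2.000000); Gamma_ppp = 0.000000, Gamma_ppq = 0.000000, Gamma_pqq = 0.000000, Gamma_qpp = 0.000000, Gamma_qpq = 0.000000, Gamma_qqq = 0.000000
  tau = 1.000000: gamma = (-1.000000, 1.750000), gamma' = (-1.500000, 2.250000); Gamma_ppp = 0.000000, Gamma_ppq = 0.000000, Gamma_pqq = 0.000000, Gamma_qpp = 0.000000, Gamma_qpq = 0.000000, Gamma_qqq = 0.000000
step 0: V^p = 1.0000, V^q = -2.0000
step 1: k1 = (0.000000, 0.000000), k2 = (0.000000, 0.000000), k3 = (0.000000, 0.000000), k4 = (0.000000, 0.000000); V <- V + (h/6)(k1 + 2k2 + 2k3 + k4): V^p = 1.0000, V^q = -2.0000
step 2: k1 = (0.000000, 0.000000), k2 = (0.000000, 0.000000), k3 = (0.000000, 0.000000), k4 = (0.000000, 0.000000); V <- V + (h/6)(k1 + 2k2 + 2k3 + k4): V^p = 1.0000, V^q = -2.0000
step 3: k1 = (0.000000, 0.000000), k2 = (0.000000, 0.000000), k3 = (0.000000, 0.000000), k4 = (0.000000, 0.000000); V <- V + (h/6)(k1 + 2k2 + 2k3 + k4): V^p = 1.0000, V^q = -2.0000
step 4: k1 = (0.000000, 0.000000), k2 = (0.000000, 0.000000), k3 = (0.000000, 0.000000), k4 = (0.000000, 0.000000); V <- V + (h/6)(k1 + 2k2 + 2k3 + k4): V^p = 1.0000, V^q = -2.0000

Answer: V^p = 1.0000, V^q = -2.0000


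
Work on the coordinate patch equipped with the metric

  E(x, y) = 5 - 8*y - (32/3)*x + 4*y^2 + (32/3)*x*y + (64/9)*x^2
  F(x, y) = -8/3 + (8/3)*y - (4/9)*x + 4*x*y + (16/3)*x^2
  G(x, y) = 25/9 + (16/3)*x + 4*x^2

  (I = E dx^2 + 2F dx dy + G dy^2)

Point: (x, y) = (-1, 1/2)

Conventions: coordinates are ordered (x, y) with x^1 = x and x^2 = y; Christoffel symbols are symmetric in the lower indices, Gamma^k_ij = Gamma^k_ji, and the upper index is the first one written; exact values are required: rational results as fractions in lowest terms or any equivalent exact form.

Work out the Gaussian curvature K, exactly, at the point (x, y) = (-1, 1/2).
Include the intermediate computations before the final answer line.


E = 130/9, F = 22/9, G = 13/9, EG - F^2 = 134/9 at the point
E_x = -176/9, E_y = -44/3, F_x = -82/9, F_y = -4/3, G_x = -8/3, G_y = 0
E_yy = 8, F_xy = 4, G_xx = 8
Brioschi: K = (det M1 - det M2) / (EG - F^2)^2 with the standard first/second-derivative matrices M1, M2.
M1 = [[-E_yy/2 + F_xy - G_xx/2, E_x/2, F_x - E_y/2], [F_y - G_x/2, E, F], [G_y/2, F, G]] = [[-4, -88/9, -16/9], [0, 130/9, 22/9], [0, 22/9, 13/9]]; det M1 = -536/9
M2 = [[0, E_y/2, G_x/2], [E_y/2, E, F], [G_x/2, F, G]] = [[0, -22/3, -4/3], [-22/3, 130/9, 22/9], [-4/3, 22/9, 13/9]]; det M2 = -500/9
det M1 - det M2 = -4; K = -4 / (134/9)^2 = -81/4489

Answer: K = -81/4489


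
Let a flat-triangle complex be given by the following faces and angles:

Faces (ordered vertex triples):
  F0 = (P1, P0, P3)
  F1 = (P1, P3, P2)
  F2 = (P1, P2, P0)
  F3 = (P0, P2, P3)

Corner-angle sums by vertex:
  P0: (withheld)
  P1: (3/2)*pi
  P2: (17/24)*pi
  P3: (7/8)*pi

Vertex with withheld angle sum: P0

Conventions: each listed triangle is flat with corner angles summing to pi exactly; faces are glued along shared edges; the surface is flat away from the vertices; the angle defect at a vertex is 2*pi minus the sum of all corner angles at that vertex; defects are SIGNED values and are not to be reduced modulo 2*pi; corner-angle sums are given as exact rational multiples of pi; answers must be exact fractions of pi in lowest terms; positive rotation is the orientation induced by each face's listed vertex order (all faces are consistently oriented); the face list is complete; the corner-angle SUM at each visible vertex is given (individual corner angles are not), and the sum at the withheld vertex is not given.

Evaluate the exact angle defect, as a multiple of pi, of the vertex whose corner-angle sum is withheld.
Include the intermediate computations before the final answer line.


V = 4, E = 6, F = 4; chi = V - E + F = 2
Gauss-Bonnet: total defect = 2*pi*chi = 4*pi; visible defects sum to (35/12)*pi

Answer: defect(P0) = (13/12)*pi


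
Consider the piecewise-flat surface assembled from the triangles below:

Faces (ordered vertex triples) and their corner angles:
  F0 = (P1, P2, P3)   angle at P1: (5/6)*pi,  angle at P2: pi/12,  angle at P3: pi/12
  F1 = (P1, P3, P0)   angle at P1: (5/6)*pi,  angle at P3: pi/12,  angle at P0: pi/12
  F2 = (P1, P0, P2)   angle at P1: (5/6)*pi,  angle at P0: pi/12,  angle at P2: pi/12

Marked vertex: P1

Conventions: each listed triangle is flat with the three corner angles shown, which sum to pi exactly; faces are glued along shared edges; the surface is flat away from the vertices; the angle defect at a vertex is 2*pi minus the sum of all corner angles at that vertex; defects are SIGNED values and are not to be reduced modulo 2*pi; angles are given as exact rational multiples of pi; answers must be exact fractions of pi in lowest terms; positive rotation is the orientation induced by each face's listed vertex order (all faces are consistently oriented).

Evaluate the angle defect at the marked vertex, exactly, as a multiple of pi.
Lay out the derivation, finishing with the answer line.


Sum of corner angles at P1: (5/2)*pi
defect = 2*pi - (5/2)*pi

Answer: defect(P1) = -pi/2


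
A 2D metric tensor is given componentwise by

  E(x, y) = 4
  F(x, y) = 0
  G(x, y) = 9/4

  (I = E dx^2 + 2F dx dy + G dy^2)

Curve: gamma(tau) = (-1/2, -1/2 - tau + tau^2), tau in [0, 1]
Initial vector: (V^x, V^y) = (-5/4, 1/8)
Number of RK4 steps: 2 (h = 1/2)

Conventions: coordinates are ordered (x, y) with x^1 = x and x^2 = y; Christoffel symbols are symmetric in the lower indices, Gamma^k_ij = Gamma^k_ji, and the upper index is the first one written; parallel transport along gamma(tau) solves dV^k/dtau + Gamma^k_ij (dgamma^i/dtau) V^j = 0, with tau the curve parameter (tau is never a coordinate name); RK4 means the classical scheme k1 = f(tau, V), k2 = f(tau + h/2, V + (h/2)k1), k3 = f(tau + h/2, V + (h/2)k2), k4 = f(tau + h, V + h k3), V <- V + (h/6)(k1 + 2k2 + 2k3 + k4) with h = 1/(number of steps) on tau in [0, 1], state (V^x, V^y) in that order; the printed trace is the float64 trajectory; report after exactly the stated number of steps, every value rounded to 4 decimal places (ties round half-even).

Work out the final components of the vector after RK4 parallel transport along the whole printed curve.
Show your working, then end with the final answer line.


gamma'(tau) = (0, -1 + 2*tau); f(tau, V)^k = -Gamma^k_ij(gamma(tau)) gamma'^i(tau) V^j; h = 1/2; intermediate values shown to 6 dp
curve data and Christoffel symbols at the stage parameters:
  tau = 0.000000: gamma = (-0.500000, -0.500000), gamma' = (0.000000, -1.000000); Gamma_xxx = 0.000000, Gamma_xxy = 0.000000, Gamma_xyy = 0.000000, Gamma_yxx = 0.000000, Gamma_yxy = 0.000000, Gamma_yyy = 0.000000
  tau = 0.250000: gamma = (-0.500000, -0.687500), gamma' = (0.000000, -0.500000); Gamma_xxx = 0.000000, Gamma_xxy = 0.000000, Gamma_xyy = 0.000000, Gamma_yxx = 0.000000, Gamma_yxy = 0.000000, Gamma_yyy = 0.000000
  tau = 0.500000: gamma = (-0.500000, -0.750000), gamma' = (0.000000, 0.000000); Gamma_xxx = 0.000000, Gamma_xxy = 0.000000, Gamma_xyy = 0.000000, Gamma_yxx = 0.000000, Gamma_yxy = 0.000000, Gamma_yyy = 0.000000
  tau = 0.750000: gamma = (-0.500000, -0.687500), gamma' = (0.000000, 0.500000); Gamma_xxx = 0.000000, Gamma_xxy = 0.000000, Gamma_xyy = 0.000000, Gamma_yxx = 0.000000, Gamma_yxy = 0.000000, Gamma_yyy = 0.000000
  tau = 1.000000: gamma = (-0.500000, -0.500000), gamma' = (0.000000, 1.000000); Gamma_xxx = 0.000000, Gamma_xxy = 0.000000, Gamma_xyy = 0.000000, Gamma_yxx = 0.000000, Gamma_yxy = 0.000000, Gamma_yyy = 0.000000
step 0: V^x = -1.2500, V^y = 0.1250
step 1: k1 = (0.000000, 0.000000), k2 = (0.000000, 0.000000), k3 = (0.000000, 0.000000), k4 = (0.000000, 0.000000); V <- V + (h/6)(k1 + 2k2 + 2k3 + k4): V^x = -1.2500, V^y = 0.1250
step 2: k1 = (0.000000, 0.000000), k2 = (0.000000, 0.000000), k3 = (0.000000, 0.000000), k4 = (0.000000, 0.000000); V <- V + (h/6)(k1 + 2k2 + 2k3 + k4): V^x = -1.2500, V^y = 0.1250

Answer: V^x = -1.2500, V^y = 0.1250


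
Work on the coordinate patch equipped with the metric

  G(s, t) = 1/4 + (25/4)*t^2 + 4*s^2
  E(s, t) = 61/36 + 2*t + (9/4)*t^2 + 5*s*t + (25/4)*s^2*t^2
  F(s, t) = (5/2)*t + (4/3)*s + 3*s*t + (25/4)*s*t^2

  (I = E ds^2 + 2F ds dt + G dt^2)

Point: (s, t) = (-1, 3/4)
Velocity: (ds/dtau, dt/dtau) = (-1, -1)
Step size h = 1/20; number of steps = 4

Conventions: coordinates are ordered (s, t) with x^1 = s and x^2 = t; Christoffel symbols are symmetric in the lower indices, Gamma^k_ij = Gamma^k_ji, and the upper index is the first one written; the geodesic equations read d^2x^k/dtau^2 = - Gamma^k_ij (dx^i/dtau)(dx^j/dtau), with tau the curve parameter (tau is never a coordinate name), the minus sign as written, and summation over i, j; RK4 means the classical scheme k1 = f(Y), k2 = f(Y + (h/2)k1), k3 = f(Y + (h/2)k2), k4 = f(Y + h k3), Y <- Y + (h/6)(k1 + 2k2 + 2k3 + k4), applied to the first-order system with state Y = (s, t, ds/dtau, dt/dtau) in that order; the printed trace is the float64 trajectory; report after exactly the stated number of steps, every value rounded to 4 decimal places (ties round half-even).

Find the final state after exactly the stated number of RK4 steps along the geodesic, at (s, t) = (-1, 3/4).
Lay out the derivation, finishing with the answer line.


f(Y) = (ds/dtau, dt/dtau, -Gamma^s_ij Y'^i Y'^j, -Gamma^t_ij Y'^i Y'^j) with the Gammas evaluated at the stage position; h = 0.050000; intermediate values shown to 6 dp
step 0: s = -1.0000, t = 0.7500, ds/dtau = -1.0000, dt/dtau = -1.0000
step 1:
  k1: at (s, t) = (-1.000000, 0.750000), (ds/dtau, dt/dtau) = (-1.000000, -1.000000); Gamma_sss = -0.203172, Gamma_sst = 3.069739, Gamma_stt = -3.825184, Gamma_tss = 0.149710, Gamma_tst = 1.549932, Gamma_ttt = -1.969591; k1 = (-1.000000, -1.000000, -2.111120, -1.279982)
  k2: at (s, t) = (-1.025000, 0.725000), (ds/dtau, dt/dtau) = (-1.052778, -1.032000); Gamma_sss = -0.390018, Gamma_sst = 3.311799, Gamma_stt = -4.333037, Gamma_tss = -0.005793, Gamma_tst = 1.674733, Gamma_ttt = -2.298819; k2 = (-1.052778, -1.032000, -2.149260, -1.184365)
  k3: at (s, t) = (-1.026319, 0.724200), (ds/dtau, dt/dtau) = (-1.053731, -1.029609); Gamma_sss = -0.403123, Gamma_sst = 3.328503, Gamma_stt = -4.363884, Gamma_tss = -0.016056, Gamma_tst = 1.684848, Gamma_ttt = -2.319527; k3 = (-1.053731, -1.029609, -2.148657, -1.179143)
  k4: at (s, t) = (-1.052687, 0.698520), (ds/dtau, dt/dtau) = (-1.107433, -1.058957); Gamma_sss = -0.618144, Gamma_sst = 3.578328, Gamma_stt = -4.926731, Gamma_tss = -0.185659, Gamma_tst = 1.803356, Gamma_ttt = -2.668069; k4 = (-1.107433, -1.058957, -2.109898, -1.010039)
  Y <- Y + (h/6)(k1 + 2k2 + 2k3 + k4): s = -1.0527, t = 0.6985, ds/dtau = -1.1068, dt/dtau = -1.0585
step 2:
  k1: at (s, t) = (-1.052670, 0.698482), (ds/dtau, dt/dtau) = (-1.106807, -1.058475); Gamma_sss = -0.617644, Gamma_sst = 3.577656, Gamma_stt = -4.925928, Gamma_tss = -0.185302, Gamma_tst = 1.802812, Gamma_ttt = -2.667430; k1 = (-1.106807, -1.058475, -2.107161, -1.008583)
  k2: at (s, t) = (-1.080341, 0.672020), (ds/dtau, dt/dtau) = (-1.159486, -1.083690); Gamma_sss = -0.850138, Gamma_sst = 3.818625, Gamma_stt = -5.520308, Gamma_tss = -0.359334, Gamma_tst = 1.902190, Gamma_ttt = -3.014284; k2 = (-1.159486, -1.083690, -1.970491, -0.757275)
  k3: at (s, t) = (-1.081658, 0.671390), (ds/dtau, dt/dtau) = (-1.156069, -1.077407); Gamma_sss = -0.866495, Gamma_sst = 3.836799, Gamma_stt = -5.555179, Gamma_tss = -0.371066, Gamma_tst = 1.912671, Gamma_ttt = -3.036257; k3 = (-1.156069, -1.077407, -1.951353, -0.744250)
  k4: at (s, t) = (-1.110474, 0.644612), (ds/dtau, dt/dtau) = (-1.204375, -1.095688); Gamma_sss = -1.104667, Gamma_sst = 4.052544, Gamma_stt = -6.151380, Gamma_tss = -0.538788, Gamma_tst = 1.981791, Gamma_ttt = -3.356976; k4 = (-1.204375, -1.095688, -1.708357, -0.418740)
  Y <- Y + (h/6)(k1 + 2k2 + 2k3 + k4): s = -1.1105, t = 0.6445, ds/dtau = -1.2040, dt/dtau = -1.0954
step 3:
  k1: at (s, t) = (-1.110523, 0.644512), (ds/dtau, dt/dtau) = (-1.203967, -1.095395); Gamma_sss = -1.104481, Gamma_sst = 4.052081, Gamma_stt = -6.151576, Gamma_tss = -0.538654, Gamma_tst = 1.981212, Gamma_ttt = -3.356795; k1 = (-1.203967, -1.095395, -1.705727, -0.417137)
  k2: at (s, t) = (-1.140622, 0.617127), (ds/dtau, dt/dtau) = (-1.246610, -1.105824); Gamma_sss = -1.328395, Gamma_sst = 4.221912, Gamma_stt = -6.710968, Gamma_tss = -0.685783, Gamma_tst = 2.006894, Gamma_ttt = -3.623455; k2 = (-1.246610, -1.105824, -1.369219, -0.036472)
  k3: at (s, t) = (-1.141688, 0.616867), (ds/dtau, dt/dtau) = (-1.238198, -1.096307); Gamma_sss = -1.344653, Gamma_sst = 4.238719, Gamma_stt = -6.741634, Gamma_tss = -0.696518, Gamma_tst = 2.016507, Gamma_ttt = -3.641803; k3 = (-1.238198, -1.096307, -1.343424, -0.029694)
  k4: at (s, t) = (-1.172433, 0.589697), (ds/dtau, dt/dtau) = (-1.271138, -1.096880); Gamma_sss = -1.532327, Gamma_sst = 4.345468, Gamma_stt = -7.215937, Gamma_tss = -0.808580, Gamma_tst = 1.992361, Gamma_ttt = -3.826259; k4 = (-1.271138, -1.096880, -0.959908, 0.354202)
  Y <- Y + (h/6)(k1 + 2k2 + 2k3 + k4): s = -1.1726, t = 0.5895, ds/dtau = -1.2714, dt/dtau = -1.0970
step 4:
  k1: at (s, t) = (-1.172562, 0.589541), (ds/dtau, dt/dtau) = (-1.271392, -1.097022); Gamma_sss = -1.532359, Gamma_sst = 4.344926, Gamma_stt = -7.216778, Gamma_tss = -0.808524, Gamma_tst = 1.991506, Gamma_ttt = -3.826102; k1 = (-1.271392, -1.097022, -0.958076, 0.356197)
  k2: at (s, t) = (-1.204347, 0.562116), (ds/dtau, dt/dtau) = (-1.295343, -1.088117); Gamma_sss = -1.666886, Gamma_sst = 4.377629, Gamma_stt = -7.578102, Gamma_tss = -0.876982, Gamma_tst = 1.913974, Gamma_ttt = -3.914542; k2 = (-1.295343, -1.088117, -0.571049, 0.710876)
  k3: at (s, t) = (-1.204946, 0.562338), (ds/dtau, dt/dtau) = (-1.285668, -1.079250); Gamma_sss = -1.681442, Gamma_sst = 4.393553, Gamma_stt = -7.601640, Gamma_tss = -0.886085, Gamma_tst = 1.923868, Gamma_ttt = -3.929149; k3 = (-1.285668, -1.079250, -0.559040, 0.702292)
  k4: at (s, t) = (-1.236846, 0.535579), (ds/dtau, dt/dtau) = (-1.299344, -1.061908); Gamma_sss = -1.751011, Gamma_sst = 4.351857, Gamma_stt = -7.825423, Gamma_tss = -0.907434, Gamma_tst = 1.801121, Gamma_ttt = -3.918594; k4 = (-1.299344, -1.061908, -0.228693, 0.980498)
  Y <- Y + (h/6)(k1 + 2k2 + 2k3 + k4): s = -1.2370, t = 0.5354, ds/dtau = -1.3001, dt/dtau = -1.0623

Answer: s = -1.2370, t = 0.5354, ds/dtau = -1.3001, dt/dtau = -1.0623


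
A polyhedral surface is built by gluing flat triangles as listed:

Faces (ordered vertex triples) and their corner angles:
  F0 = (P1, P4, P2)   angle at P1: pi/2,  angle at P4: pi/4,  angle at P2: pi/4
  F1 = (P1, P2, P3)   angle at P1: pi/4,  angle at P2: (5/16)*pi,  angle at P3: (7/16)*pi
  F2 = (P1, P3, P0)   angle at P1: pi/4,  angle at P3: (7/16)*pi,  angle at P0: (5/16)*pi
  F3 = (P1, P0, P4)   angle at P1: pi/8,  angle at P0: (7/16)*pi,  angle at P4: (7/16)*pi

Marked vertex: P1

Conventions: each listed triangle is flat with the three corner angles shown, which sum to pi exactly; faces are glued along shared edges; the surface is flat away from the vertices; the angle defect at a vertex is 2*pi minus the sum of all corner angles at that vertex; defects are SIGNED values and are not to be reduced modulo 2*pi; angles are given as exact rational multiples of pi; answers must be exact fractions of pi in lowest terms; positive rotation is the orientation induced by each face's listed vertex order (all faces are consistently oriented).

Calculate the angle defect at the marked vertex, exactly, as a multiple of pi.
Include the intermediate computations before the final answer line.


Sum of corner angles at P1: (9/8)*pi
defect = 2*pi - (9/8)*pi

Answer: defect(P1) = (7/8)*pi


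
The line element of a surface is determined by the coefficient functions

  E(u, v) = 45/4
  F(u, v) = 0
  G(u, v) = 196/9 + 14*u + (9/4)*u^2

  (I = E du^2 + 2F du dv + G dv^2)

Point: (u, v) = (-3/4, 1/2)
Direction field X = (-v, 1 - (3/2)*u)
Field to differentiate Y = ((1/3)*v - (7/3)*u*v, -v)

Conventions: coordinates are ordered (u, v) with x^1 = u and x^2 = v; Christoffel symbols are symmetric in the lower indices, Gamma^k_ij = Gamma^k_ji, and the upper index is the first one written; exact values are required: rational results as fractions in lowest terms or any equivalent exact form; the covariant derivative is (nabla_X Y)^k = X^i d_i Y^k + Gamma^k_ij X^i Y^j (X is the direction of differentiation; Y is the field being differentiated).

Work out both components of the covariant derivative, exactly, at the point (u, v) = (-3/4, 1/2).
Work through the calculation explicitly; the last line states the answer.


E = 45/4, F = 0, G = 7225/576 at the point
E_u = 0, E_v = 0, F_u = 0, F_v = 0, G_u = 85/8, G_v = 0
EG - F^2 = 36125/256;  g^inv = (256/36125) * [[7225/576, 0], [0, 45/4]]
first-kind symbols [ij,l] = (1/2)(d_i g_jl + d_j g_il - d_l g_ij): [uu,u] = E_u/2 = 0, [uu,v] = F_u - E_v/2 = 0, [uv,u] = E_v/2 = 0, [uv,v] = G_u/2 = 85/16, [vv,u] = F_v - G_u/2 = -85/16, [vv,v] = G_v/2 = 0
Gamma^u_ij = (G*[ij,u] - F*[ij,v])/(EG - F^2), Gamma^v_ij = (E*[ij,v] - F*[ij,u])/(EG - F^2)
Gamma_uuu = 0, Gamma_uuv = 0, Gamma_uvv = -17/36, Gamma_vuu = 0, Gamma_vuv = 36/85, Gamma_vvv = 0
X = (-1/2, 17/8), Y = (25/24, -1/2) at the point

Answer: (nabla_X Y)^u = 3175/576, (nabla_X Y)^v = -1471/1360


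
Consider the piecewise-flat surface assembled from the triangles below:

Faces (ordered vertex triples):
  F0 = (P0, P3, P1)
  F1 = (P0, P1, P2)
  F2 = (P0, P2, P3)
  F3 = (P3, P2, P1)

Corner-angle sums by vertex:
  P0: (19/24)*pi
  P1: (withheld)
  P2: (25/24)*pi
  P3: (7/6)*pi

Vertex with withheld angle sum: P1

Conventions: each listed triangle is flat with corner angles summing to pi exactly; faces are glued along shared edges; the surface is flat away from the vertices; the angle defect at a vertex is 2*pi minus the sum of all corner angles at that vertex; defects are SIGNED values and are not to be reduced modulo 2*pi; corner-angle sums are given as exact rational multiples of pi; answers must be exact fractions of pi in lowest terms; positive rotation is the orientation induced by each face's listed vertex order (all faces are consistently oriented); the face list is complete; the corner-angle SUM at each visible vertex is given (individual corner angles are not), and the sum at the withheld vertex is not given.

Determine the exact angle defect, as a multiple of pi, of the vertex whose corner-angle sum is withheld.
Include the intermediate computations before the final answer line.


V = 4, E = 6, F = 4; chi = V - E + F = 2
Gauss-Bonnet: total defect = 2*pi*chi = 4*pi; visible defects sum to 3*pi

Answer: defect(P1) = pi


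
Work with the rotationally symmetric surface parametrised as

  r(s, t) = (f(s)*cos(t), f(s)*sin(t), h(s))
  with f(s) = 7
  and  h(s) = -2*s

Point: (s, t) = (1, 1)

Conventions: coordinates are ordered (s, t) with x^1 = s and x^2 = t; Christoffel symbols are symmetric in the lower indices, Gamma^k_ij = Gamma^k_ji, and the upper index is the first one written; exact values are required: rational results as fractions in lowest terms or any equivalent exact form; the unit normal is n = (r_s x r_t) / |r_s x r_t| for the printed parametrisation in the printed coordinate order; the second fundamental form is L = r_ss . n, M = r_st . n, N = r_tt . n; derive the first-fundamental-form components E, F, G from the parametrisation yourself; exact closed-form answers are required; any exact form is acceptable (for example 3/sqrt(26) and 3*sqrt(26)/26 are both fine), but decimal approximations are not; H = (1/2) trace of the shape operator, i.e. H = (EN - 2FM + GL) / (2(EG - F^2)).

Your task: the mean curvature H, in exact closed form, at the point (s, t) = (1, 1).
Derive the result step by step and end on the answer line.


f = 7, f' = 0, f'' = 0, h' = -2, h'' = 0
E = 4, F = 0, G = 49; answer radicand W^2 = 4
unnormalised second-form numerators: l = 0, m = 0, n = -14; L = l/sqrt(4), and similarly M = m/sqrt(W^2), N = n/sqrt(W^2)
H = (E*n - 2*F*m + G*l) / (2*(EG - F^2)*sqrt(W^2)); E*n - 2*F*m + G*l = -56, EG - F^2 = 196, so H = (-1/7)/sqrt(4)

Answer: H = -1/14
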